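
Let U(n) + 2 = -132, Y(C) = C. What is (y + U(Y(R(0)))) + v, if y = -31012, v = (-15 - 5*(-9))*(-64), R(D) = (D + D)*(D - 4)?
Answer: -33066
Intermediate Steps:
R(D) = 2*D*(-4 + D) (R(D) = (2*D)*(-4 + D) = 2*D*(-4 + D))
v = -1920 (v = (-15 + 45)*(-64) = 30*(-64) = -1920)
U(n) = -134 (U(n) = -2 - 132 = -134)
(y + U(Y(R(0)))) + v = (-31012 - 134) - 1920 = -31146 - 1920 = -33066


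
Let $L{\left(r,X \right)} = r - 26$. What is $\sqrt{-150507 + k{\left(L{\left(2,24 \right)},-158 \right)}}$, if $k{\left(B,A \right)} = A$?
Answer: $i \sqrt{150665} \approx 388.16 i$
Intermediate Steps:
$L{\left(r,X \right)} = -26 + r$
$\sqrt{-150507 + k{\left(L{\left(2,24 \right)},-158 \right)}} = \sqrt{-150507 - 158} = \sqrt{-150665} = i \sqrt{150665}$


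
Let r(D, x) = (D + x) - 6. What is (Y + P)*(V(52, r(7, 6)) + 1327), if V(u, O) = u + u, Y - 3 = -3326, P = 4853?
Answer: 2189430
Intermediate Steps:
Y = -3323 (Y = 3 - 3326 = -3323)
r(D, x) = -6 + D + x
V(u, O) = 2*u
(Y + P)*(V(52, r(7, 6)) + 1327) = (-3323 + 4853)*(2*52 + 1327) = 1530*(104 + 1327) = 1530*1431 = 2189430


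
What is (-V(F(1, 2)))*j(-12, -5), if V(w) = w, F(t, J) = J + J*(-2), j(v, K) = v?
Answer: -24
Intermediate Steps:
F(t, J) = -J (F(t, J) = J - 2*J = -J)
(-V(F(1, 2)))*j(-12, -5) = -(-1)*2*(-12) = -1*(-2)*(-12) = 2*(-12) = -24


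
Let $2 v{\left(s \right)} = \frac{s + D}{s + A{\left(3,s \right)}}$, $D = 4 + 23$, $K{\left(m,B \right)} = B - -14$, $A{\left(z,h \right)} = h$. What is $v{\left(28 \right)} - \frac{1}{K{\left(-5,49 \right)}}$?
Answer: $\frac{479}{1008} \approx 0.4752$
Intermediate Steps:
$K{\left(m,B \right)} = 14 + B$ ($K{\left(m,B \right)} = B + 14 = 14 + B$)
$D = 27$
$v{\left(s \right)} = \frac{27 + s}{4 s}$ ($v{\left(s \right)} = \frac{\left(s + 27\right) \frac{1}{s + s}}{2} = \frac{\left(27 + s\right) \frac{1}{2 s}}{2} = \frac{\frac{1}{2} \frac{1}{s} \left(27 + s\right)}{2} = \frac{27 + s}{4 s}$)
$v{\left(28 \right)} - \frac{1}{K{\left(-5,49 \right)}} = \frac{27 + 28}{4 \cdot 28} - \frac{1}{14 + 49} = \frac{1}{4} \cdot \frac{1}{28} \cdot 55 - \frac{1}{63} = \frac{55}{112} - \frac{1}{63} = \frac{479}{1008}$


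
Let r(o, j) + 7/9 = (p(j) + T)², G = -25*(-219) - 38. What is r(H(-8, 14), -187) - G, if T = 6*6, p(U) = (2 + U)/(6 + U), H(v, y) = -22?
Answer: -1199192731/294849 ≈ -4067.1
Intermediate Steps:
p(U) = (2 + U)/(6 + U)
G = 5437 (G = 5475 - 38 = 5437)
T = 36
r(o, j) = -7/9 + (36 + (2 + j)/(6 + j))² (r(o, j) = -7/9 + ((2 + j)/(6 + j) + 36)² = -7/9 + (36 + (2 + j)/(6 + j))²)
r(H(-8, 14), -187) - G = 2*(213732 + 6157*(-187)² + 72552*(-187))/(9*(36 + (-187)² + 12*(-187))) - 1*5437 = 2*(213732 + 6157*34969 - 13567224)/(9*(36 + 34969 - 2244)) - 5437 = (2/9)*(213732 + 215304133 - 13567224)/32761 - 5437 = (2/9)*(1/32761)*201950641 - 5437 = 403901282/294849 - 5437 = -1199192731/294849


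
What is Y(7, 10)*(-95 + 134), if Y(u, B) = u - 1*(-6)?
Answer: 507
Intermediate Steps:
Y(u, B) = 6 + u (Y(u, B) = u + 6 = 6 + u)
Y(7, 10)*(-95 + 134) = (6 + 7)*(-95 + 134) = 13*39 = 507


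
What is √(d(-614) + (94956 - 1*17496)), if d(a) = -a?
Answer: √78074 ≈ 279.42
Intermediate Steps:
√(d(-614) + (94956 - 1*17496)) = √(-1*(-614) + (94956 - 1*17496)) = √(614 + (94956 - 17496)) = √(614 + 77460) = √78074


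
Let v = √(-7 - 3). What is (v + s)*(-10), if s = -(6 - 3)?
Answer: 30 - 10*I*√10 ≈ 30.0 - 31.623*I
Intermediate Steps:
s = -3 (s = -1*3 = -3)
v = I*√10 (v = √(-10) = I*√10 ≈ 3.1623*I)
(v + s)*(-10) = (I*√10 - 3)*(-10) = (-3 + I*√10)*(-10) = 30 - 10*I*√10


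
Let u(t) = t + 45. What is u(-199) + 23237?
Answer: 23083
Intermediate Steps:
u(t) = 45 + t
u(-199) + 23237 = (45 - 199) + 23237 = -154 + 23237 = 23083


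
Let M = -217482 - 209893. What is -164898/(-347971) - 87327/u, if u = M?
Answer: 7758503559/11439546625 ≈ 0.67822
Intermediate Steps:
M = -427375
u = -427375
-164898/(-347971) - 87327/u = -164898/(-347971) - 87327/(-427375) = -164898*(-1/347971) - 87327*(-1/427375) = 164898/347971 + 87327/427375 = 7758503559/11439546625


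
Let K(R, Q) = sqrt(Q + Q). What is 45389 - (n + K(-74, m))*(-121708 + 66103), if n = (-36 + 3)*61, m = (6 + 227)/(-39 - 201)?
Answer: -111887476 + 3707*I*sqrt(6990)/4 ≈ -1.1189e+8 + 77482.0*I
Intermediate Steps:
m = -233/240 (m = 233/(-240) = 233*(-1/240) = -233/240 ≈ -0.97083)
n = -2013 (n = -33*61 = -2013)
K(R, Q) = sqrt(2)*sqrt(Q) (K(R, Q) = sqrt(2*Q) = sqrt(2)*sqrt(Q))
45389 - (n + K(-74, m))*(-121708 + 66103) = 45389 - (-2013 + sqrt(2)*sqrt(-233/240))*(-121708 + 66103) = 45389 - (-2013 + sqrt(2)*(I*sqrt(3495)/60))*(-55605) = 45389 - (-2013 + I*sqrt(6990)/60)*(-55605) = 45389 - (111932865 - 3707*I*sqrt(6990)/4) = 45389 + (-111932865 + 3707*I*sqrt(6990)/4) = -111887476 + 3707*I*sqrt(6990)/4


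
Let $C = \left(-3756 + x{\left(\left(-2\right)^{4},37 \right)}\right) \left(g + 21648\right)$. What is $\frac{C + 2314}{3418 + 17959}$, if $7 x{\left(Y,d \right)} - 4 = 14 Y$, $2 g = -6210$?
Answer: $- \frac{69041222}{21377} \approx -3229.7$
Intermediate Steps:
$g = -3105$ ($g = \frac{1}{2} \left(-6210\right) = -3105$)
$x{\left(Y,d \right)} = \frac{4}{7} + 2 Y$ ($x{\left(Y,d \right)} = \frac{4}{7} + \frac{14 Y}{7} = \frac{4}{7} + 2 Y$)
$C = -69043536$ ($C = \left(-3756 + \left(\frac{4}{7} + 2 \left(-2\right)^{4}\right)\right) \left(-3105 + 21648\right) = \left(-3756 + \left(\frac{4}{7} + 2 \cdot 16\right)\right) 18543 = \left(-3756 + \left(\frac{4}{7} + 32\right)\right) 18543 = \left(-3756 + \frac{228}{7}\right) 18543 = \left(- \frac{26064}{7}\right) 18543 = -69043536$)
$\frac{C + 2314}{3418 + 17959} = \frac{-69043536 + 2314}{3418 + 17959} = - \frac{69041222}{21377}$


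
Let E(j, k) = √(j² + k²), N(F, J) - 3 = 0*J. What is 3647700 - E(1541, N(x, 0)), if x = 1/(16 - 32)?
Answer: 3647700 - √2374690 ≈ 3.6462e+6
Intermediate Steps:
x = -1/16 (x = 1/(-16) = -1/16 ≈ -0.062500)
N(F, J) = 3 (N(F, J) = 3 + 0*J = 3 + 0 = 3)
3647700 - E(1541, N(x, 0)) = 3647700 - √(1541² + 3²) = 3647700 - √(2374681 + 9) = 3647700 - √2374690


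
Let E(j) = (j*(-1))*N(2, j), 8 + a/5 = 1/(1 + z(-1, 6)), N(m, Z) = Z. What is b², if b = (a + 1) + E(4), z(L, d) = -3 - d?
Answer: 198025/64 ≈ 3094.1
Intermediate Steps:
a = -325/8 (a = -40 + 5/(1 + (-3 - 1*6)) = -40 + 5/(1 + (-3 - 6)) = -40 + 5/(1 - 9) = -40 + 5/(-8) = -40 + 5*(-⅛) = -40 - 5/8 = -325/8 ≈ -40.625)
E(j) = -j² (E(j) = (j*(-1))*j = (-j)*j = -j²)
b = -445/8 (b = (-325/8 + 1) - 1*4² = -317/8 - 1*16 = -317/8 - 16 = -445/8 ≈ -55.625)
b² = (-445/8)² = 198025/64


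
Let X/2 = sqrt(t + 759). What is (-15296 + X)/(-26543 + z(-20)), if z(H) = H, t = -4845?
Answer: 15296/26563 - 6*I*sqrt(454)/26563 ≈ 0.57584 - 0.0048128*I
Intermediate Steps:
X = 6*I*sqrt(454) (X = 2*sqrt(-4845 + 759) = 2*sqrt(-4086) = 2*(3*I*sqrt(454)) = 6*I*sqrt(454) ≈ 127.84*I)
(-15296 + X)/(-26543 + z(-20)) = (-15296 + 6*I*sqrt(454))/(-26543 - 20) = (-15296 + 6*I*sqrt(454))/(-26563) = (-15296 + 6*I*sqrt(454))*(-1/26563) = 15296/26563 - 6*I*sqrt(454)/26563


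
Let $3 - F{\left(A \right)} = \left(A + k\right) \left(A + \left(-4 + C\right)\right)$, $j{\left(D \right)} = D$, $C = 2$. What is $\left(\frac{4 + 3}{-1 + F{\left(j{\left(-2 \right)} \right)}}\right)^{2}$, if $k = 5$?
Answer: $\frac{1}{4} \approx 0.25$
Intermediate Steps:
$F{\left(A \right)} = 3 - \left(-2 + A\right) \left(5 + A\right)$ ($F{\left(A \right)} = 3 - \left(A + 5\right) \left(A + \left(-4 + 2\right)\right) = 3 - \left(5 + A\right) \left(A - 2\right) = 3 - \left(5 + A\right) \left(-2 + A\right) = 3 - \left(-2 + A\right) \left(5 + A\right)$)
$\left(\frac{4 + 3}{-1 + F{\left(j{\left(-2 \right)} \right)}}\right)^{2} = \left(\frac{4 + 3}{-1 - -15}\right)^{2} = \left(\frac{1}{-1 + \left(13 - 4 + 6\right)} 7\right)^{2} = \left(\frac{1}{-1 + 15} \cdot 7\right)^{2} = \left(\frac{1}{14} \cdot 7\right)^{2} = \left(\frac{1}{2}\right)^{2} = \frac{1}{4}$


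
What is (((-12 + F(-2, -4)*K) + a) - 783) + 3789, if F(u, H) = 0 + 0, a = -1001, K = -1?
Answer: 1993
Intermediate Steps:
F(u, H) = 0
(((-12 + F(-2, -4)*K) + a) - 783) + 3789 = (((-12 + 0*(-1)) - 1001) - 783) + 3789 = (((-12 + 0) - 1001) - 783) + 3789 = ((-12 - 1001) - 783) + 3789 = (-1013 - 783) + 3789 = -1796 + 3789 = 1993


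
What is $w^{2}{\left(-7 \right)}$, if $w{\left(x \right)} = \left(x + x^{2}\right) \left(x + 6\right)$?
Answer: $1764$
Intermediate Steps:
$w{\left(x \right)} = \left(6 + x\right) \left(x + x^{2}\right)$ ($w{\left(x \right)} = \left(x + x^{2}\right) \left(6 + x\right) = \left(6 + x\right) \left(x + x^{2}\right)$)
$w^{2}{\left(-7 \right)} = \left(- 7 \left(6 + \left(-7\right)^{2} + 7 \left(-7\right)\right)\right)^{2} = \left(- 7 \left(6 + 49 - 49\right)\right)^{2} = \left(\left(-7\right) 6\right)^{2} = \left(-42\right)^{2} = 1764$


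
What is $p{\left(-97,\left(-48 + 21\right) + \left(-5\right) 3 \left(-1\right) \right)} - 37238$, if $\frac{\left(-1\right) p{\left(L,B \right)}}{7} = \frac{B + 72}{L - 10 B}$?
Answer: $- \frac{856894}{23} \approx -37256.0$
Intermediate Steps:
$p{\left(L,B \right)} = - \frac{7 \left(72 + B\right)}{L - 10 B}$ ($p{\left(L,B \right)} = - 7 \frac{B + 72}{L - 10 B} = - 7 \frac{72 + B}{L - 10 B} = - \frac{7 \left(72 + B\right)}{L - 10 B}$)
$p{\left(-97,\left(-48 + 21\right) + \left(-5\right) 3 \left(-1\right) \right)} - 37238 = \frac{7 \left(72 + \left(\left(-48 + 21\right) + \left(-5\right) 3 \left(-1\right)\right)\right)}{\left(-1\right) \left(-97\right) + 10 \left(\left(-48 + 21\right) + \left(-5\right) 3 \left(-1\right)\right)} - 37238 = \frac{7 \left(72 - 12\right)}{97 + 10 \left(-27 - -15\right)} - 37238 = \frac{7 \left(72 + \left(-27 + 15\right)\right)}{97 + 10 \left(-27 + 15\right)} - 37238 = \frac{7 \left(72 - 12\right)}{97 + 10 \left(-12\right)} - 37238 = 7 \frac{1}{97 - 120} \cdot 60 - 37238 = 7 \frac{1}{-23} \cdot 60 - 37238 = 7 \left(- \frac{1}{23}\right) 60 - 37238 = - \frac{420}{23} - 37238 = - \frac{856894}{23}$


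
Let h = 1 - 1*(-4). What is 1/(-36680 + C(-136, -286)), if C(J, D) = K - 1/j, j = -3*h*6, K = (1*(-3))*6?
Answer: -90/3302819 ≈ -2.7249e-5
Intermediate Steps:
h = 5 (h = 1 + 4 = 5)
K = -18 (K = -3*6 = -18)
j = -90 (j = -3*5*6 = -15*6 = -90)
C(J, D) = -1619/90 (C(J, D) = -18 - 1/(-90) = -18 - 1*(-1/90) = -18 + 1/90 = -1619/90)
1/(-36680 + C(-136, -286)) = 1/(-36680 - 1619/90) = 1/(-3302819/90) = -90/3302819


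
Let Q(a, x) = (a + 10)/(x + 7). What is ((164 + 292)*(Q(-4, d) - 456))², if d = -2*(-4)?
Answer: 1079038957824/25 ≈ 4.3162e+10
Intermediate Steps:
d = 8
Q(a, x) = (10 + a)/(7 + x)
((164 + 292)*(Q(-4, d) - 456))² = ((164 + 292)*((10 - 4)/(7 + 8) - 456))² = (456*(6/15 - 456))² = (456*((1/15)*6 - 456))² = (456*(⅖ - 456))² = (456*(-2278/5))² = (-1038768/5)² = 1079038957824/25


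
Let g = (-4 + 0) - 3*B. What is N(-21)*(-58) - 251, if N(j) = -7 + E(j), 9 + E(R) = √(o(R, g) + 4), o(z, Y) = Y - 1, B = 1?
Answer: 677 - 116*I ≈ 677.0 - 116.0*I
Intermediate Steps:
g = -7 (g = (-4 + 0) - 3*1 = -4 - 3 = -7)
o(z, Y) = -1 + Y
E(R) = -9 + 2*I (E(R) = -9 + √((-1 - 7) + 4) = -9 + √(-8 + 4) = -9 + √(-4) = -9 + 2*I)
N(j) = -16 + 2*I (N(j) = -7 + (-9 + 2*I) = -16 + 2*I)
N(-21)*(-58) - 251 = (-16 + 2*I)*(-58) - 251 = (928 - 116*I) - 251 = 677 - 116*I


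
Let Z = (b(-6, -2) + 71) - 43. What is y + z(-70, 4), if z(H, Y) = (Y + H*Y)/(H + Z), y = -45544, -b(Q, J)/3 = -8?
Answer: -136586/3 ≈ -45529.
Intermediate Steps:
b(Q, J) = 24 (b(Q, J) = -3*(-8) = 24)
Z = 52 (Z = (24 + 71) - 43 = 95 - 43 = 52)
z(H, Y) = (Y + H*Y)/(52 + H) (z(H, Y) = (Y + H*Y)/(H + 52) = (Y + H*Y)/(52 + H))
y + z(-70, 4) = -45544 + 4*(1 - 70)/(52 - 70) = -45544 + 4*(-69)/(-18) = -45544 + 4*(-1/18)*(-69) = -45544 + 46/3 = -136586/3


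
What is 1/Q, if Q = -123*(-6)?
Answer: 1/738 ≈ 0.0013550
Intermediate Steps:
Q = 738
1/Q = 1/738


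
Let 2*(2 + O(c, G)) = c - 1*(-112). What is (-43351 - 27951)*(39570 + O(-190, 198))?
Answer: -2818496758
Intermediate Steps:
O(c, G) = 54 + c/2 (O(c, G) = -2 + (c - 1*(-112))/2 = -2 + (c + 112)/2 = -2 + (112 + c)/2 = -2 + (56 + c/2) = 54 + c/2)
(-43351 - 27951)*(39570 + O(-190, 198)) = (-43351 - 27951)*(39570 + (54 + (1/2)*(-190))) = -71302*(39570 + (54 - 95)) = -71302*(39570 - 41) = -71302*39529 = -2818496758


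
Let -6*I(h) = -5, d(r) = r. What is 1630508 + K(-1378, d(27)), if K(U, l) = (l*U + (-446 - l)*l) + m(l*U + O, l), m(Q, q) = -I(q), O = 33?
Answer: 9483181/6 ≈ 1.5805e+6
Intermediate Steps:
I(h) = 5/6 (I(h) = -1/6*(-5) = 5/6)
m(Q, q) = -5/6 (m(Q, q) = -1*5/6 = -5/6)
K(U, l) = -5/6 + U*l + l*(-446 - l) (K(U, l) = (l*U + (-446 - l)*l) - 5/6 = (U*l + l*(-446 - l)) - 5/6 = -5/6 + U*l + l*(-446 - l))
1630508 + K(-1378, d(27)) = 1630508 + (-5/6 - 1*27**2 - 446*27 - 1378*27) = 1630508 + (-5/6 - 1*729 - 12042 - 37206) = 1630508 + (-5/6 - 729 - 12042 - 37206) = 1630508 - 299867/6 = 9483181/6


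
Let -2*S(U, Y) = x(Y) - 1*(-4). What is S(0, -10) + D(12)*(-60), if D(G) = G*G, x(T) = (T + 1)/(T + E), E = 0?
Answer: -172849/20 ≈ -8642.5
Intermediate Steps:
x(T) = (1 + T)/T (x(T) = (T + 1)/(T + 0) = (1 + T)/T)
D(G) = G²
S(U, Y) = -2 - (1 + Y)/(2*Y) (S(U, Y) = -((1 + Y)/Y - 1*(-4))/2 = -((1 + Y)/Y + 4)/2 = -(4 + (1 + Y)/Y)/2 = -2 - (1 + Y)/(2*Y))
S(0, -10) + D(12)*(-60) = (½)*(-1 - 5*(-10))/(-10) + 12²*(-60) = (½)*(-⅒)*(-1 + 50) + 144*(-60) = (½)*(-⅒)*49 - 8640 = -49/20 - 8640 = -172849/20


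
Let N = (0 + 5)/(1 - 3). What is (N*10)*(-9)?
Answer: 225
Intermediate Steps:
N = -5/2 (N = 5/(-2) = 5*(-½) = -5/2 ≈ -2.5000)
(N*10)*(-9) = -5/2*10*(-9) = -25*(-9) = 225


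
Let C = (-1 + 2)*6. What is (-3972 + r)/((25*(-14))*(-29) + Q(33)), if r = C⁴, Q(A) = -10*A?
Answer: -669/2455 ≈ -0.27251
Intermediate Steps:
C = 6 (C = 1*6 = 6)
r = 1296 (r = 6⁴ = 1296)
(-3972 + r)/((25*(-14))*(-29) + Q(33)) = (-3972 + 1296)/((25*(-14))*(-29) - 10*33) = -2676/(-350*(-29) - 330) = -2676/(10150 - 330) = -2676/9820 = -2676*1/9820 = -669/2455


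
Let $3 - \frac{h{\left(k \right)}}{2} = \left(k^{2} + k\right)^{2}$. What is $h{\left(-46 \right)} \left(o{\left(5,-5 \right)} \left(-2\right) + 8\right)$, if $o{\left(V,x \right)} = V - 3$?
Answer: $-34279176$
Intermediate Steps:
$o{\left(V,x \right)} = -3 + V$ ($o{\left(V,x \right)} = V - 3 = -3 + V$)
$h{\left(k \right)} = 6 - 2 \left(k + k^{2}\right)^{2}$ ($h{\left(k \right)} = 6 - 2 \left(k^{2} + k\right)^{2} = 6 - 2 \left(k + k^{2}\right)^{2}$)
$h{\left(-46 \right)} \left(o{\left(5,-5 \right)} \left(-2\right) + 8\right) = \left(6 - 2 \left(-46\right)^{2} \left(1 - 46\right)^{2}\right) \left(\left(-3 + 5\right) \left(-2\right) + 8\right) = \left(6 - 4232 \left(-45\right)^{2}\right) \left(2 \left(-2\right) + 8\right) = \left(6 - 4232 \cdot 2025\right) \left(-4 + 8\right) = \left(6 - 8569800\right) 4 = \left(-8569794\right) 4 = -34279176$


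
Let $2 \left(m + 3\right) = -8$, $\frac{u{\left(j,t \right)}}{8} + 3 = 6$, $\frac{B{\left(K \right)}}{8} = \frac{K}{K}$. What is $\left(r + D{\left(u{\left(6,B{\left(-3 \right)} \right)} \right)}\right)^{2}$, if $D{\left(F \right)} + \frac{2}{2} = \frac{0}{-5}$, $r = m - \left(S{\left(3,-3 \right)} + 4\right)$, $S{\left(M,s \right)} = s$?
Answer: $81$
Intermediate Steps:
$B{\left(K \right)} = 8$ ($B{\left(K \right)} = 8 \frac{K}{K} = 8 \cdot 1 = 8$)
$u{\left(j,t \right)} = 24$ ($u{\left(j,t \right)} = -24 + 8 \cdot 6 = -24 + 48 = 24$)
$m = -7$ ($m = -3 + \frac{1}{2} \left(-8\right) = -3 - 4 = -7$)
$r = -8$ ($r = -7 - \left(-3 + 4\right) = -7 - 1 = -8$)
$D{\left(F \right)} = -1$ ($D{\left(F \right)} = -1 + \frac{0}{-5} = -1 + 0 \left(- \frac{1}{5}\right) = -1 + 0 = -1$)
$\left(r + D{\left(u{\left(6,B{\left(-3 \right)} \right)} \right)}\right)^{2} = \left(-8 - 1\right)^{2} = \left(-9\right)^{2} = 81$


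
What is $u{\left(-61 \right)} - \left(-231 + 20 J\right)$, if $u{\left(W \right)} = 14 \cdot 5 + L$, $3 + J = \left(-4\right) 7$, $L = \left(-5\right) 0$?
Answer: $921$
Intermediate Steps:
$L = 0$
$J = -31$ ($J = -3 - 28 = -31$)
$u{\left(W \right)} = 70$ ($u{\left(W \right)} = 14 \cdot 5 + 0 = 70 + 0 = 70$)
$u{\left(-61 \right)} - \left(-231 + 20 J\right) = 70 + \left(\left(-20\right) \left(-31\right) + 231\right) = 70 + \left(620 + 231\right) = 70 + 851 = 921$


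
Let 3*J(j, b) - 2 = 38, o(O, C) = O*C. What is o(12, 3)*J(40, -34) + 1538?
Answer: 2018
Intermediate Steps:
o(O, C) = C*O
J(j, b) = 40/3 (J(j, b) = 2/3 + (1/3)*38 = 2/3 + 38/3 = 40/3)
o(12, 3)*J(40, -34) + 1538 = (3*12)*(40/3) + 1538 = 36*(40/3) + 1538 = 480 + 1538 = 2018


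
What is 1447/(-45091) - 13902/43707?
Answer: -230033037/656930779 ≈ -0.35016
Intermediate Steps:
1447/(-45091) - 13902/43707 = 1447*(-1/45091) - 13902*1/43707 = -1447/45091 - 4634/14569 = -230033037/656930779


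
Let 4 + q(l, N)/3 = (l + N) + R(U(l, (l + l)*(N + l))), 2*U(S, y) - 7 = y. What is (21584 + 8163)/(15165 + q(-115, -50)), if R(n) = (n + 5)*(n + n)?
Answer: 59494/4323369573 ≈ 1.3761e-5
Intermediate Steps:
U(S, y) = 7/2 + y/2
R(n) = 2*n*(5 + n) (R(n) = (5 + n)*(2*n) = 2*n*(5 + n))
q(l, N) = -12 + 3*N + 3*l + 6*(7/2 + l*(N + l))*(17/2 + l*(N + l)) (q(l, N) = -12 + 3*((l + N) + 2*(7/2 + ((l + l)*(N + l))/2)*(5 + (7/2 + ((l + l)*(N + l))/2))) = -12 + 3*((N + l) + 2*(7/2 + ((2*l)*(N + l))/2)*(5 + (7/2 + ((2*l)*(N + l))/2))) = -12 + 3*((N + l) + 2*(7/2 + (2*l*(N + l))/2)*(5 + (7/2 + (2*l*(N + l))/2))) = -12 + 3*((N + l) + 2*(7/2 + l*(N + l))*(5 + (7/2 + l*(N + l)))) = -12 + 3*((N + l) + 2*(7/2 + l*(N + l))*(17/2 + l*(N + l))) = -12 + 3*(N + l + 2*(7/2 + l*(N + l))*(17/2 + l*(N + l))) = -12 + (3*N + 3*l + 6*(7/2 + l*(N + l))*(17/2 + l*(N + l))) = -12 + 3*N + 3*l + 6*(7/2 + l*(N + l))*(17/2 + l*(N + l)))
(21584 + 8163)/(15165 + q(-115, -50)) = (21584 + 8163)/(15165 + (-12 + 3*(-50) + 3*(-115) + 3*(7 + 2*(-115)*(-50 - 115))*(17 + 2*(-115)*(-50 - 115))/2)) = 29747/(15165 + (-12 - 150 - 345 + 3*(7 + 2*(-115)*(-165))*(17 + 2*(-115)*(-165))/2)) = 29747/(15165 + (-12 - 150 - 345 + 3*(7 + 37950)*(17 + 37950)/2)) = 29747/(15165 + (-12 - 150 - 345 + (3/2)*37957*37967)) = 29747/(15165 + (-12 - 150 - 345 + 4323340257/2)) = 29747/(15165 + 4323339243/2) = 29747/(4323369573/2) = 29747*(2/4323369573) = 59494/4323369573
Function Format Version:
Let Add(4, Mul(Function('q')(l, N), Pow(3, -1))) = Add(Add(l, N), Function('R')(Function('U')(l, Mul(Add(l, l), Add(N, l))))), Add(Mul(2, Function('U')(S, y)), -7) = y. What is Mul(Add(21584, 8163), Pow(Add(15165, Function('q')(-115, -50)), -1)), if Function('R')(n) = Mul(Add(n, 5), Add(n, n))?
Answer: Rational(59494, 4323369573) ≈ 1.3761e-5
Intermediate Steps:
Function('U')(S, y) = Add(Rational(7, 2), Mul(Rational(1, 2), y))
Function('R')(n) = Mul(2, n, Add(5, n)) (Function('R')(n) = Mul(Add(5, n), Mul(2, n)) = Mul(2, n, Add(5, n)))
Function('q')(l, N) = Add(-12, Mul(3, N), Mul(3, l), Mul(6, Add(Rational(7, 2), Mul(l, Add(N, l))), Add(Rational(17, 2), Mul(l, Add(N, l))))) (Function('q')(l, N) = Add(-12, Mul(3, Add(Add(l, N), Mul(2, Add(Rational(7, 2), Mul(Rational(1, 2), Mul(Add(l, l), Add(N, l)))), Add(5, Add(Rational(7, 2), Mul(Rational(1, 2), Mul(Add(l, l), Add(N, l))))))))) = Add(-12, Mul(3, Add(Add(N, l), Mul(2, Add(Rational(7, 2), Mul(Rational(1, 2), Mul(Mul(2, l), Add(N, l)))), Add(5, Add(Rational(7, 2), Mul(Rational(1, 2), Mul(Mul(2, l), Add(N, l))))))))) = Add(-12, Mul(3, Add(Add(N, l), Mul(2, Add(Rational(7, 2), Mul(Rational(1, 2), Mul(2, l, Add(N, l)))), Add(5, Add(Rational(7, 2), Mul(Rational(1, 2), Mul(2, l, Add(N, l))))))))) = Add(-12, Mul(3, Add(Add(N, l), Mul(2, Add(Rational(7, 2), Mul(l, Add(N, l))), Add(5, Add(Rational(7, 2), Mul(l, Add(N, l)))))))) = Add(-12, Mul(3, Add(Add(N, l), Mul(2, Add(Rational(7, 2), Mul(l, Add(N, l))), Add(Rational(17, 2), Mul(l, Add(N, l))))))) = Add(-12, Mul(3, Add(N, l, Mul(2, Add(Rational(7, 2), Mul(l, Add(N, l))), Add(Rational(17, 2), Mul(l, Add(N, l))))))) = Add(-12, Add(Mul(3, N), Mul(3, l), Mul(6, Add(Rational(7, 2), Mul(l, Add(N, l))), Add(Rational(17, 2), Mul(l, Add(N, l)))))) = Add(-12, Mul(3, N), Mul(3, l), Mul(6, Add(Rational(7, 2), Mul(l, Add(N, l))), Add(Rational(17, 2), Mul(l, Add(N, l))))))
Mul(Add(21584, 8163), Pow(Add(15165, Function('q')(-115, -50)), -1)) = Mul(Add(21584, 8163), Pow(Add(15165, Add(-12, Mul(3, -50), Mul(3, -115), Mul(Rational(3, 2), Add(7, Mul(2, -115, Add(-50, -115))), Add(17, Mul(2, -115, Add(-50, -115)))))), -1)) = Mul(29747, Pow(Add(15165, Add(-12, -150, -345, Mul(Rational(3, 2), Add(7, Mul(2, -115, -165)), Add(17, Mul(2, -115, -165))))), -1)) = Mul(29747, Pow(Add(15165, Add(-12, -150, -345, Mul(Rational(3, 2), Add(7, 37950), Add(17, 37950)))), -1)) = Mul(29747, Pow(Add(15165, Add(-12, -150, -345, Mul(Rational(3, 2), 37957, 37967))), -1)) = Mul(29747, Pow(Add(15165, Add(-12, -150, -345, Rational(4323340257, 2))), -1)) = Mul(29747, Pow(Add(15165, Rational(4323339243, 2)), -1)) = Mul(29747, Pow(Rational(4323369573, 2), -1)) = Mul(29747, Rational(2, 4323369573)) = Rational(59494, 4323369573)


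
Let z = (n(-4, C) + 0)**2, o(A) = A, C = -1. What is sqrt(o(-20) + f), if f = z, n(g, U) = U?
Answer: I*sqrt(19) ≈ 4.3589*I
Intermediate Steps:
z = 1 (z = (-1 + 0)**2 = (-1)**2 = 1)
f = 1
sqrt(o(-20) + f) = sqrt(-20 + 1) = sqrt(-19) = I*sqrt(19)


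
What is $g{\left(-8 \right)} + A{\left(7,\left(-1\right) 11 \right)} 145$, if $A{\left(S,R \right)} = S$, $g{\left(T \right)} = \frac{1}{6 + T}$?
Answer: $\frac{2029}{2} \approx 1014.5$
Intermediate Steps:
$g{\left(-8 \right)} + A{\left(7,\left(-1\right) 11 \right)} 145 = \frac{1}{6 - 8} + 7 \cdot 145 = \frac{1}{-2} + 1015 = - \frac{1}{2} + 1015 = \frac{2029}{2}$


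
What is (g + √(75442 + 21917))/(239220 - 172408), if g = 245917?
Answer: 245917/66812 + √97359/66812 ≈ 3.6854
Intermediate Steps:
(g + √(75442 + 21917))/(239220 - 172408) = (245917 + √(75442 + 21917))/(239220 - 172408) = (245917 + √97359)/66812 = (245917 + √97359)*(1/66812) = 245917/66812 + √97359/66812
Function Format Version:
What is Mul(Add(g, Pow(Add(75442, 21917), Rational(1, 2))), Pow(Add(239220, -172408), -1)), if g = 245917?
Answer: Add(Rational(245917, 66812), Mul(Rational(1, 66812), Pow(97359, Rational(1, 2)))) ≈ 3.6854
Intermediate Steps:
Mul(Add(g, Pow(Add(75442, 21917), Rational(1, 2))), Pow(Add(239220, -172408), -1)) = Mul(Add(245917, Pow(Add(75442, 21917), Rational(1, 2))), Pow(Add(239220, -172408), -1)) = Mul(Add(245917, Pow(97359, Rational(1, 2))), Pow(66812, -1)) = Mul(Add(245917, Pow(97359, Rational(1, 2))), Rational(1, 66812)) = Add(Rational(245917, 66812), Mul(Rational(1, 66812), Pow(97359, Rational(1, 2))))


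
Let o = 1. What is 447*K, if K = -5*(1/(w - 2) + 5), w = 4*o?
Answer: -24585/2 ≈ -12293.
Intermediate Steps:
w = 4 (w = 4*1 = 4)
K = -55/2 (K = -5*(1/(4 - 2) + 5) = -5*(1/2 + 5) = -5*(½ + 5) = -5*11/2 = -55/2 ≈ -27.500)
447*K = 447*(-55/2) = -24585/2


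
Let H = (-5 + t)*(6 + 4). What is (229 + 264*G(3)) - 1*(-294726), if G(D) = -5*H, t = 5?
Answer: 294955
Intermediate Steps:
H = 0 (H = (-5 + 5)*(6 + 4) = 0*10 = 0)
G(D) = 0 (G(D) = -5*0 = 0)
(229 + 264*G(3)) - 1*(-294726) = (229 + 264*0) - 1*(-294726) = (229 + 0) + 294726 = 229 + 294726 = 294955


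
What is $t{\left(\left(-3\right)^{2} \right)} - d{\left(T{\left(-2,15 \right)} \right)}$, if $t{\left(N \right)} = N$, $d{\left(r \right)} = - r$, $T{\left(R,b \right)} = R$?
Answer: $7$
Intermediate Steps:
$t{\left(\left(-3\right)^{2} \right)} - d{\left(T{\left(-2,15 \right)} \right)} = \left(-3\right)^{2} - \left(-1\right) \left(-2\right) = 9 - 2 = 7$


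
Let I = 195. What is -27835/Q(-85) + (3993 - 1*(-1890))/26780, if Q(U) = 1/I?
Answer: -145357147617/26780 ≈ -5.4278e+6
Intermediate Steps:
Q(U) = 1/195
-27835/Q(-85) + (3993 - 1*(-1890))/26780 = -27835/1/195 + (3993 - 1*(-1890))/26780 = -27835*195 + (3993 + 1890)*(1/26780) = -5427825 + 5883*(1/26780) = -5427825 + 5883/26780 = -145357147617/26780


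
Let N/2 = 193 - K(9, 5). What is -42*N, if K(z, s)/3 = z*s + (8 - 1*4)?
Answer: -3864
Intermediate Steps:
K(z, s) = 12 + 3*s*z (K(z, s) = 3*(z*s + (8 - 1*4)) = 3*(s*z + (8 - 4)) = 3*(s*z + 4) = 3*(4 + s*z) = 12 + 3*s*z)
N = 92 (N = 2*(193 - (12 + 3*5*9)) = 2*(193 - (12 + 135)) = 2*(193 - 1*147) = 2*(193 - 147) = 2*46 = 92)
-42*N = -42*92 = -3864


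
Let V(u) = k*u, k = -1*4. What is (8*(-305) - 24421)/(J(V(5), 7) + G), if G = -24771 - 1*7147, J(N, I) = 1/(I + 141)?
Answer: 3975428/4723863 ≈ 0.84156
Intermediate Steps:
k = -4
V(u) = -4*u
J(N, I) = 1/(141 + I)
G = -31918 (G = -24771 - 7147 = -31918)
(8*(-305) - 24421)/(J(V(5), 7) + G) = (8*(-305) - 24421)/(1/(141 + 7) - 31918) = (-2440 - 24421)/(1/148 - 31918) = -26861/(1/148 - 31918) = -26861/(-4723863/148) = -26861*(-148/4723863) = 3975428/4723863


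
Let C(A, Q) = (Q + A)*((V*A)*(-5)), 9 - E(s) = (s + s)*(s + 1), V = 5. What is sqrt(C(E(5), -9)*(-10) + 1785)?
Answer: sqrt(766785) ≈ 875.66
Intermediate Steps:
E(s) = 9 - 2*s*(1 + s) (E(s) = 9 - (s + s)*(s + 1) = 9 - 2*s*(1 + s))
C(A, Q) = -25*A*(A + Q) (C(A, Q) = (Q + A)*((5*A)*(-5)) = (A + Q)*(-25*A) = -25*A*(A + Q))
sqrt(C(E(5), -9)*(-10) + 1785) = sqrt(-25*(9 - 2*5 - 2*5**2)*((9 - 2*5 - 2*5**2) - 9)*(-10) + 1785) = sqrt(-25*(9 - 10 - 2*25)*((9 - 10 - 2*25) - 9)*(-10) + 1785) = sqrt(-25*(9 - 10 - 50)*((9 - 10 - 50) - 9)*(-10) + 1785) = sqrt(-25*(-51)*(-51 - 9)*(-10) + 1785) = sqrt(-25*(-51)*(-60)*(-10) + 1785) = sqrt(-76500*(-10) + 1785) = sqrt(765000 + 1785) = sqrt(766785)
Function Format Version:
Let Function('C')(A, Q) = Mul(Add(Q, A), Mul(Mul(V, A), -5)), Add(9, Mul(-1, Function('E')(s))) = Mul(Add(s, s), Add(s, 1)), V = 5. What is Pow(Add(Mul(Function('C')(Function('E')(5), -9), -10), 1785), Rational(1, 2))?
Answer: Pow(766785, Rational(1, 2)) ≈ 875.66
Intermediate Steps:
Function('E')(s) = Add(9, Mul(-2, s, Add(1, s))) (Function('E')(s) = Add(9, Mul(-1, Mul(Add(s, s), Add(s, 1)))) = Add(9, Mul(-1, Mul(Mul(2, s), Add(1, s)))) = Add(9, Mul(-1, Mul(2, s, Add(1, s)))) = Add(9, Mul(-2, s, Add(1, s))))
Function('C')(A, Q) = Mul(-25, A, Add(A, Q)) (Function('C')(A, Q) = Mul(Add(Q, A), Mul(Mul(5, A), -5)) = Mul(Add(A, Q), Mul(-25, A)) = Mul(-25, A, Add(A, Q)))
Pow(Add(Mul(Function('C')(Function('E')(5), -9), -10), 1785), Rational(1, 2)) = Pow(Add(Mul(Mul(-25, Add(9, Mul(-2, 5), Mul(-2, Pow(5, 2))), Add(Add(9, Mul(-2, 5), Mul(-2, Pow(5, 2))), -9)), -10), 1785), Rational(1, 2)) = Pow(Add(Mul(Mul(-25, Add(9, -10, Mul(-2, 25)), Add(Add(9, -10, Mul(-2, 25)), -9)), -10), 1785), Rational(1, 2)) = Pow(Add(Mul(Mul(-25, Add(9, -10, -50), Add(Add(9, -10, -50), -9)), -10), 1785), Rational(1, 2)) = Pow(Add(Mul(Mul(-25, -51, Add(-51, -9)), -10), 1785), Rational(1, 2)) = Pow(Add(Mul(Mul(-25, -51, -60), -10), 1785), Rational(1, 2)) = Pow(Add(Mul(-76500, -10), 1785), Rational(1, 2)) = Pow(Add(765000, 1785), Rational(1, 2)) = Pow(766785, Rational(1, 2))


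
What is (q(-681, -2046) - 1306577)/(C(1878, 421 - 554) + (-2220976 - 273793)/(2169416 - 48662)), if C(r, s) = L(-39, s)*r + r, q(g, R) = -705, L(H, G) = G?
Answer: 2772423530628/525728928353 ≈ 5.2735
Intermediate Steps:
C(r, s) = r + r*s (C(r, s) = s*r + r = r*s + r = r + r*s)
(q(-681, -2046) - 1306577)/(C(1878, 421 - 554) + (-2220976 - 273793)/(2169416 - 48662)) = (-705 - 1306577)/(1878*(1 + (421 - 554)) + (-2220976 - 273793)/(2169416 - 48662)) = -1307282/(1878*(1 - 133) - 2494769/2120754) = -1307282/(1878*(-132) - 2494769*1/2120754) = -1307282/(-247896 - 2494769/2120754) = -1307282/(-525728928353/2120754) = -1307282*(-2120754/525728928353) = 2772423530628/525728928353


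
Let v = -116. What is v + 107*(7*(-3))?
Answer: -2363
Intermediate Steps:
v + 107*(7*(-3)) = -116 + 107*(7*(-3)) = -116 + 107*(-21) = -116 - 2247 = -2363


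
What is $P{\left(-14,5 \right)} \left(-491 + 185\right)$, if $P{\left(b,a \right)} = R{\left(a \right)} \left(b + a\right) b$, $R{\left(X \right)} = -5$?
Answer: $192780$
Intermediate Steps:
$P{\left(b,a \right)} = b \left(- 5 a - 5 b\right)$ ($P{\left(b,a \right)} = - 5 \left(b + a\right) b = - 5 \left(a + b\right) b = \left(- 5 a - 5 b\right) b = b \left(- 5 a - 5 b\right)$)
$P{\left(-14,5 \right)} \left(-491 + 185\right) = \left(-5\right) \left(-14\right) \left(5 - 14\right) \left(-491 + 185\right) = \left(-5\right) \left(-14\right) \left(-9\right) \left(-306\right) = \left(-630\right) \left(-306\right) = 192780$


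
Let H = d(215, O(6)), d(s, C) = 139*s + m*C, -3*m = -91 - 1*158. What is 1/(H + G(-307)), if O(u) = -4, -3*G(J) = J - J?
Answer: 1/29553 ≈ 3.3838e-5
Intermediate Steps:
G(J) = 0 (G(J) = -(J - J)/3 = -⅓*0 = 0)
m = 83 (m = -(-91 - 1*158)/3 = -(-91 - 158)/3 = -⅓*(-249) = 83)
d(s, C) = 83*C + 139*s (d(s, C) = 139*s + 83*C = 83*C + 139*s)
H = 29553 (H = 83*(-4) + 139*215 = -332 + 29885 = 29553)
1/(H + G(-307)) = 1/(29553 + 0) = 1/29553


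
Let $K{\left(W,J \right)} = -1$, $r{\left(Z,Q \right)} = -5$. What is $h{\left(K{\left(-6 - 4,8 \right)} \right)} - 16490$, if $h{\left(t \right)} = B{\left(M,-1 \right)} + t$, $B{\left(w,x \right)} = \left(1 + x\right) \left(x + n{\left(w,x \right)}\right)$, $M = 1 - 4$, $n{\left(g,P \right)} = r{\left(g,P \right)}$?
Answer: $-16491$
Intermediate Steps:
$n{\left(g,P \right)} = -5$
$M = -3$ ($M = 1 - 4 = -3$)
$B{\left(w,x \right)} = \left(1 + x\right) \left(-5 + x\right)$ ($B{\left(w,x \right)} = \left(1 + x\right) \left(x - 5\right) = \left(1 + x\right) \left(-5 + x\right)$)
$h{\left(t \right)} = t$ ($h{\left(t \right)} = \left(-5 + \left(-1\right)^{2} - -4\right) + t = \left(-5 + 1 + 4\right) + t = 0 + t = t$)
$h{\left(K{\left(-6 - 4,8 \right)} \right)} - 16490 = -1 - 16490 = -16491$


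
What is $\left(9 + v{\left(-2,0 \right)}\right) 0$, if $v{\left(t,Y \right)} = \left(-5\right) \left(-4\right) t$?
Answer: $0$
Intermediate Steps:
$v{\left(t,Y \right)} = 20 t$
$\left(9 + v{\left(-2,0 \right)}\right) 0 = \left(9 + 20 \left(-2\right)\right) 0 = \left(9 - 40\right) 0 = \left(-31\right) 0 = 0$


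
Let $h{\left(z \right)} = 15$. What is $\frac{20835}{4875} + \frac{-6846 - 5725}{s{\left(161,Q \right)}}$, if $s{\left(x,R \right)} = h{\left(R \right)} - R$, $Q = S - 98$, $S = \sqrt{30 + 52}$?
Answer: $- \frac{444047732}{4123275} - \frac{12571 \sqrt{82}}{12687} \approx -116.67$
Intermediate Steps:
$S = \sqrt{82} \approx 9.0554$
$Q = -98 + \sqrt{82}$ ($Q = \sqrt{82} - 98 = -98 + \sqrt{82} \approx -88.945$)
$s{\left(x,R \right)} = 15 - R$
$\frac{20835}{4875} + \frac{-6846 - 5725}{s{\left(161,Q \right)}} = \frac{20835}{4875} + \frac{-6846 - 5725}{15 - \left(-98 + \sqrt{82}\right)} = 20835 \cdot \frac{1}{4875} - \frac{12571}{15 + \left(98 - \sqrt{82}\right)} = \frac{1389}{325} - \frac{12571}{113 - \sqrt{82}}$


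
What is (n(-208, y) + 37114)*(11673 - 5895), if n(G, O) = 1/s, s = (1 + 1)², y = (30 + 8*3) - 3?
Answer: 428892273/2 ≈ 2.1445e+8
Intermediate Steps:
y = 51 (y = (30 + 24) - 3 = 54 - 3 = 51)
s = 4 (s = 2² = 4)
n(G, O) = ¼ (n(G, O) = 1/4 = ¼)
(n(-208, y) + 37114)*(11673 - 5895) = (¼ + 37114)*(11673 - 5895) = (148457/4)*5778 = 428892273/2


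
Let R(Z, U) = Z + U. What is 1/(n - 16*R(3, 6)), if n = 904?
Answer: 1/760 ≈ 0.0013158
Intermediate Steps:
R(Z, U) = U + Z
1/(n - 16*R(3, 6)) = 1/(904 - 16*(6 + 3)) = 1/(904 - 16*9) = 1/(904 - 144) = 1/760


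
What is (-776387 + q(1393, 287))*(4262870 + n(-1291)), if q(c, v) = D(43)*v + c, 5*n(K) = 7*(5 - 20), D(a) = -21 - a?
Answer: -3381982408338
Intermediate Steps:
n(K) = -21 (n(K) = (7*(5 - 20))/5 = (7*(-15))/5 = (1/5)*(-105) = -21)
q(c, v) = c - 64*v (q(c, v) = (-21 - 1*43)*v + c = (-21 - 43)*v + c = -64*v + c = c - 64*v)
(-776387 + q(1393, 287))*(4262870 + n(-1291)) = (-776387 + (1393 - 64*287))*(4262870 - 21) = (-776387 + (1393 - 18368))*4262849 = (-776387 - 16975)*4262849 = -793362*4262849 = -3381982408338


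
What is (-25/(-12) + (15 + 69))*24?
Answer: 2066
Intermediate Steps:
(-25/(-12) + (15 + 69))*24 = (-25*(-1/12) + 84)*24 = (25/12 + 84)*24 = (1033/12)*24 = 2066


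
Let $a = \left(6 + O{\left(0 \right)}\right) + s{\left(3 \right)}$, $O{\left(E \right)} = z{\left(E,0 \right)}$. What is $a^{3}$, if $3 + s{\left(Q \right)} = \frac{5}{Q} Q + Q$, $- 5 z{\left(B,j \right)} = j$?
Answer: $1331$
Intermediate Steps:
$z{\left(B,j \right)} = - \frac{j}{5}$
$O{\left(E \right)} = 0$ ($O{\left(E \right)} = \left(- \frac{1}{5}\right) 0 = 0$)
$s{\left(Q \right)} = 2 + Q$ ($s{\left(Q \right)} = -3 + \left(\frac{5}{Q} Q + Q\right) = -3 + \left(5 + Q\right) = 2 + Q$)
$a = 11$ ($a = \left(6 + 0\right) + \left(2 + 3\right) = 6 + 5 = 11$)
$a^{3} = 11^{3} = 1331$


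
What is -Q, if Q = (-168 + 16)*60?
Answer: 9120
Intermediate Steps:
Q = -9120 (Q = -152*60 = -9120)
-Q = -1*(-9120) = 9120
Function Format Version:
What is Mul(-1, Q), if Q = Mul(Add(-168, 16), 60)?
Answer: 9120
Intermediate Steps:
Q = -9120 (Q = Mul(-152, 60) = -9120)
Mul(-1, Q) = Mul(-1, -9120) = 9120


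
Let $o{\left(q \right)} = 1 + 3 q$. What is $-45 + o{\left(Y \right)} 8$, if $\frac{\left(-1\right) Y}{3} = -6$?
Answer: $395$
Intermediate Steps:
$Y = 18$ ($Y = \left(-3\right) \left(-6\right) = 18$)
$-45 + o{\left(Y \right)} 8 = -45 + \left(1 + 3 \cdot 18\right) 8 = -45 + \left(1 + 54\right) 8 = -45 + 55 \cdot 8 = -45 + 440 = 395$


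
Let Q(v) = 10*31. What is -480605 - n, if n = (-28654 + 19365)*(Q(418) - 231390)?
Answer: -2146982725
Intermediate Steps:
Q(v) = 310
n = 2146502120 (n = (-28654 + 19365)*(310 - 231390) = -9289*(-231080) = 2146502120)
-480605 - n = -480605 - 1*2146502120 = -480605 - 2146502120 = -2146982725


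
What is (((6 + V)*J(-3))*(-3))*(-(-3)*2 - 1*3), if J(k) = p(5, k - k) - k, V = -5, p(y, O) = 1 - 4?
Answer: 0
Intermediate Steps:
p(y, O) = -3
J(k) = -3 - k
(((6 + V)*J(-3))*(-3))*(-(-3)*2 - 1*3) = (((6 - 5)*(-3 - 1*(-3)))*(-3))*(-(-3)*2 - 1*3) = ((1*(-3 + 3))*(-3))*(-1*(-6) - 3) = ((1*0)*(-3))*(6 - 3) = (0*(-3))*3 = 0*3 = 0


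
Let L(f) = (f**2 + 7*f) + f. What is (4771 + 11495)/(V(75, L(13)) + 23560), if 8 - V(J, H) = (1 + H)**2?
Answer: -8133/25754 ≈ -0.31580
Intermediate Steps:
L(f) = f**2 + 8*f
V(J, H) = 8 - (1 + H)**2
(4771 + 11495)/(V(75, L(13)) + 23560) = (4771 + 11495)/((8 - (1 + 13*(8 + 13))**2) + 23560) = 16266/((8 - (1 + 13*21)**2) + 23560) = 16266/((8 - (1 + 273)**2) + 23560) = 16266/((8 - 1*274**2) + 23560) = 16266/((8 - 1*75076) + 23560) = 16266/((8 - 75076) + 23560) = 16266/(-75068 + 23560) = 16266/(-51508) = 16266*(-1/51508) = -8133/25754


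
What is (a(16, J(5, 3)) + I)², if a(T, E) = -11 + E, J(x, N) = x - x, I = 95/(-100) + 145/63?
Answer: 147792649/1587600 ≈ 93.092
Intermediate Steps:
I = 1703/1260 (I = 95*(-1/100) + 145*(1/63) = -19/20 + 145/63 = 1703/1260 ≈ 1.3516)
J(x, N) = 0
(a(16, J(5, 3)) + I)² = ((-11 + 0) + 1703/1260)² = (-11 + 1703/1260)² = (-12157/1260)² = 147792649/1587600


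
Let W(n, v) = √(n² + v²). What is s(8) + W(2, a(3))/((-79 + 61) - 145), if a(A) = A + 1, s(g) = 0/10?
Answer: -2*√5/163 ≈ -0.027436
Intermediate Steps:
s(g) = 0 (s(g) = 0*(⅒) = 0)
a(A) = 1 + A
s(8) + W(2, a(3))/((-79 + 61) - 145) = 0 + √(2² + (1 + 3)²)/((-79 + 61) - 145) = 0 + √(4 + 4²)/(-18 - 145) = 0 + √(4 + 16)/(-163) = 0 - 2*√5/163 = -2*√5/163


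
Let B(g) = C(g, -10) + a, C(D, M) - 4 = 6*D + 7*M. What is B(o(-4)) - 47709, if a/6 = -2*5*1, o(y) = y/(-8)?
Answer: -47832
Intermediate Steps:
o(y) = -y/8 (o(y) = y*(-⅛) = -y/8)
C(D, M) = 4 + 6*D + 7*M (C(D, M) = 4 + (6*D + 7*M) = 4 + 6*D + 7*M)
a = -60 (a = 6*(-2*5*1) = 6*(-10*1) = 6*(-10) = -60)
B(g) = -126 + 6*g (B(g) = (4 + 6*g + 7*(-10)) - 60 = (4 + 6*g - 70) - 60 = (-66 + 6*g) - 60 = -126 + 6*g)
B(o(-4)) - 47709 = (-126 + 6*(-⅛*(-4))) - 47709 = (-126 + 6*(½)) - 47709 = (-126 + 3) - 47709 = -123 - 47709 = -47832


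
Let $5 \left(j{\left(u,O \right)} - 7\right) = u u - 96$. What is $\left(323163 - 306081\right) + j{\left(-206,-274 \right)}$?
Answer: $25557$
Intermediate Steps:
$j{\left(u,O \right)} = - \frac{61}{5} + \frac{u^{2}}{5}$ ($j{\left(u,O \right)} = 7 + \frac{u u - 96}{5} = 7 + \frac{u^{2} - 96}{5} = 7 + \frac{-96 + u^{2}}{5} = 7 + \left(- \frac{96}{5} + \frac{u^{2}}{5}\right) = - \frac{61}{5} + \frac{u^{2}}{5}$)
$\left(323163 - 306081\right) + j{\left(-206,-274 \right)} = \left(323163 - 306081\right) - \left(\frac{61}{5} - \frac{\left(-206\right)^{2}}{5}\right) = \left(323163 - 306081\right) + \left(- \frac{61}{5} + \frac{1}{5} \cdot 42436\right) = 17082 + \left(- \frac{61}{5} + \frac{42436}{5}\right) = 17082 + 8475 = 25557$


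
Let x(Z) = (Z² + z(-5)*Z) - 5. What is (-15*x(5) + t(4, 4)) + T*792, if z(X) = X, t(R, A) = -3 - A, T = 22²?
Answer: 383396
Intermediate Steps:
T = 484
x(Z) = -5 + Z² - 5*Z (x(Z) = (Z² - 5*Z) - 5 = -5 + Z² - 5*Z)
(-15*x(5) + t(4, 4)) + T*792 = (-15*(-5 + 5² - 5*5) + (-3 - 1*4)) + 484*792 = (-15*(-5 + 25 - 25) + (-3 - 4)) + 383328 = (-15*(-5) - 7) + 383328 = (75 - 7) + 383328 = 68 + 383328 = 383396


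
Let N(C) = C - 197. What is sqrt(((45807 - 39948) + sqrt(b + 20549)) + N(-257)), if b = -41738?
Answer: sqrt(5405 + I*sqrt(21189)) ≈ 73.525 + 0.9899*I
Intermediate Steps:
N(C) = -197 + C
sqrt(((45807 - 39948) + sqrt(b + 20549)) + N(-257)) = sqrt(((45807 - 39948) + sqrt(-41738 + 20549)) + (-197 - 257)) = sqrt((5859 + sqrt(-21189)) - 454) = sqrt((5859 + I*sqrt(21189)) - 454) = sqrt(5405 + I*sqrt(21189))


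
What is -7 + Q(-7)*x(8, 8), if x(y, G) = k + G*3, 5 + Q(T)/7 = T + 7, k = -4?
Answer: -707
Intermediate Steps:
Q(T) = 14 + 7*T (Q(T) = -35 + 7*(T + 7) = -35 + 7*(7 + T) = -35 + (49 + 7*T) = 14 + 7*T)
x(y, G) = -4 + 3*G (x(y, G) = -4 + G*3 = -4 + 3*G)
-7 + Q(-7)*x(8, 8) = -7 + (14 + 7*(-7))*(-4 + 3*8) = -7 + (14 - 49)*(-4 + 24) = -7 - 35*20 = -7 - 700 = -707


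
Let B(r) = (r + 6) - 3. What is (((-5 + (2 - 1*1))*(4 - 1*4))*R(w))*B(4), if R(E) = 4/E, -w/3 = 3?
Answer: 0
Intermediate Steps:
B(r) = 3 + r (B(r) = (6 + r) - 3 = 3 + r)
w = -9 (w = -3*3 = -9)
(((-5 + (2 - 1*1))*(4 - 1*4))*R(w))*B(4) = (((-5 + (2 - 1*1))*(4 - 1*4))*(4/(-9)))*(3 + 4) = (((-5 + (2 - 1))*(4 - 4))*(4*(-1/9)))*7 = (((-5 + 1)*0)*(-4/9))*7 = (-4*0*(-4/9))*7 = (0*(-4/9))*7 = 0*7 = 0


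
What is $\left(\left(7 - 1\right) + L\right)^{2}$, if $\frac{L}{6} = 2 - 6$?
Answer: $324$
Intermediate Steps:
$L = -24$ ($L = 6 \left(2 - 6\right) = 6 \left(-4\right) = -24$)
$\left(\left(7 - 1\right) + L\right)^{2} = \left(\left(7 - 1\right) - 24\right)^{2} = \left(6 - 24\right)^{2} = \left(-18\right)^{2} = 324$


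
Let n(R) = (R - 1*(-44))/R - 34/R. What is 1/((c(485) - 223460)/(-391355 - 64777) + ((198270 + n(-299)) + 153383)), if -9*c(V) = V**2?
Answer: 1227451212/431638759115903 ≈ 2.8437e-6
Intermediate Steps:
n(R) = -34/R + (44 + R)/R (n(R) = (R + 44)/R - 34/R = (44 + R)/R - 34/R = -34/R + (44 + R)/R)
c(V) = -V**2/9
1/((c(485) - 223460)/(-391355 - 64777) + ((198270 + n(-299)) + 153383)) = 1/((-1/9*485**2 - 223460)/(-391355 - 64777) + ((198270 + (10 - 299)/(-299)) + 153383)) = 1/((-1/9*235225 - 223460)/(-456132) + ((198270 - 1/299*(-289)) + 153383)) = 1/((-235225/9 - 223460)*(-1/456132) + ((198270 + 289/299) + 153383)) = 1/(-2246365/9*(-1/456132) + (59283019/299 + 153383)) = 1/(2246365/4105188 + 105144536/299) = 1/(431638759115903/1227451212) = 1227451212/431638759115903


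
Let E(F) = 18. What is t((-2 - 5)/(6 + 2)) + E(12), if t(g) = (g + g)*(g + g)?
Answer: 337/16 ≈ 21.063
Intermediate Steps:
t(g) = 4*g**2 (t(g) = (2*g)*(2*g) = 4*g**2)
t((-2 - 5)/(6 + 2)) + E(12) = 4*((-2 - 5)/(6 + 2))**2 + 18 = 4*(-7/8)**2 + 18 = 4*(49/64) + 18 = 49/16 + 18 = 337/16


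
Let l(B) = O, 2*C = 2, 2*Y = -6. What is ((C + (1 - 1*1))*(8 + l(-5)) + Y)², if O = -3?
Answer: 4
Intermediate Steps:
Y = -3 (Y = (½)*(-6) = -3)
C = 1 (C = (½)*2 = 1)
l(B) = -3
((C + (1 - 1*1))*(8 + l(-5)) + Y)² = ((1 + (1 - 1*1))*(8 - 3) - 3)² = ((1 + (1 - 1))*5 - 3)² = ((1 + 0)*5 - 3)² = (1*5 - 3)² = (5 - 3)² = 2² = 4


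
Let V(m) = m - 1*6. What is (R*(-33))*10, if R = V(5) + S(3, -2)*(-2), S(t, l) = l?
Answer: -990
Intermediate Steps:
V(m) = -6 + m (V(m) = m - 6 = -6 + m)
R = 3 (R = (-6 + 5) - 2*(-2) = -1 + 4 = 3)
(R*(-33))*10 = (3*(-33))*10 = -99*10 = -990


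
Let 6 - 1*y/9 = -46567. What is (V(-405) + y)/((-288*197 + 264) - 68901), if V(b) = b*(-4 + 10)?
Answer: -138909/41791 ≈ -3.3239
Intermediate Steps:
V(b) = 6*b (V(b) = b*6 = 6*b)
y = 419157 (y = 54 - 9*(-46567) = 54 + 419103 = 419157)
(V(-405) + y)/((-288*197 + 264) - 68901) = (6*(-405) + 419157)/((-288*197 + 264) - 68901) = (-2430 + 419157)/((-56736 + 264) - 68901) = 416727/(-56472 - 68901) = 416727/(-125373) = 416727*(-1/125373) = -138909/41791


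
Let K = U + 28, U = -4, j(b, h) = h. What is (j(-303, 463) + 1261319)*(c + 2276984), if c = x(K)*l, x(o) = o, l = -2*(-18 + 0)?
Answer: 2874147605136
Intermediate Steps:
l = 36 (l = -2*(-18) = 36)
K = 24 (K = -4 + 28 = 24)
c = 864 (c = 24*36 = 864)
(j(-303, 463) + 1261319)*(c + 2276984) = (463 + 1261319)*(864 + 2276984) = 1261782*2277848 = 2874147605136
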